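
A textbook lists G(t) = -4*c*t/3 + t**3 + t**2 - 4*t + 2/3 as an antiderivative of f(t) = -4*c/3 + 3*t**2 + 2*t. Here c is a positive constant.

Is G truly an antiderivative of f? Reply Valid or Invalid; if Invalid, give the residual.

Invalid: d/dt[G] - f = -4, which is not 0.

d/dt[G] = -4*c/3 + 3*t**2 + 2*t - 4
d/dt[G] - f(t) = -4 != 0.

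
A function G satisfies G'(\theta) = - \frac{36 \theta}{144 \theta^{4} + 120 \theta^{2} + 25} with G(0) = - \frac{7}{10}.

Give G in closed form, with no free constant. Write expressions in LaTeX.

The substitution u = 4 \theta^{2} + \frac{5}{3} works: G'(\theta) is exactly (dG/du)*(du/d\theta) for that inner function.
A general antiderivative is \frac{1}{2 \left(4 \theta^{2} + \frac{5}{3}\right)} + C.
The condition gives C = - \frac{7}{10} - (\frac{3}{10}) = -1.
So G(\theta) = - \frac{24 \theta^{2} + 7}{2 \left(12 \theta^{2} + 5\right)}.
Check: d/d\theta[- \frac{24 \theta^{2} + 7}{2 \left(12 \theta^{2} + 5\right)}] = - \frac{36 \theta}{144 \theta^{4} + 120 \theta^{2} + 25} = G'(\theta).

G(\theta) = - \frac{24 \theta^{2} + 7}{2 \left(12 \theta^{2} + 5\right)}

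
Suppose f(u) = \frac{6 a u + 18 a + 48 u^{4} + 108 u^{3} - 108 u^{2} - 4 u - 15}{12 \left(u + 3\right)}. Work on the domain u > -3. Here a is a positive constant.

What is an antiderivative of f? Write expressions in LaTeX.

An antiderivative is F(u) = \frac{6 a u + 12 u^{4} - 12 u^{3} - 4 u - 3 \log{\left(u + 3 \right)}}{12}.

Differentiate the proposed F(u) back; it has to land on f(u) exactly.
Check: d/du[\frac{6 a u + 12 u^{4} - 12 u^{3} - 4 u - 3 \log{\left(u + 3 \right)}}{12}] = \frac{6 a u + 18 a + 48 u^{4} + 108 u^{3} - 108 u^{2} - 4 u - 15}{12 u + 36}, which equals f(u).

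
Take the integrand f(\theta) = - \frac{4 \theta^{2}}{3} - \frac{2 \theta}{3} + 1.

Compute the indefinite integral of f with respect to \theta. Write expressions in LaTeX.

F(\theta) = \frac{\theta \left(- 4 \theta^{2} - 3 \theta + 9\right)}{9} + C

The integrand splits into summands that can be handled one at a time.
Check: d/d\theta[\frac{\theta \left(- 4 \theta^{2} - 3 \theta + 9\right)}{9}] = - \frac{4 \theta^{2}}{3} - \frac{2 \theta}{3} + 1 = f(\theta).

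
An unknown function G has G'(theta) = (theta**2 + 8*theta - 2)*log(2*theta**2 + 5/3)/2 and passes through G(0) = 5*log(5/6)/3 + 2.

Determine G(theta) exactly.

G(theta) = theta**3*log(2*theta**2 + 5/3)/6 - theta**3/9 + 2*theta**2*log(2*theta**2 + 5/3) - 2*theta**2 - theta*log(2*theta**2 + 5/3) + 41*theta/18 + 5*log(theta**2 + 5/6)/3 - 41*sqrt(30)*atan(sqrt(30)*theta/5)/108 + 2

Differentiate the proposed G(theta) back; it has to land on the given G'(theta).
A general antiderivative is -theta**3/9 - 2*theta**2 + 41*theta/18 + (theta**3/6 + 2*theta**2 - theta)*log(2*theta**2 + 5/3) + 5*log(theta**2 + 5/6)/3 - 41*sqrt(30)*atan(sqrt(30)*theta/5)/108 + C.
The condition gives C = 5*log(5/6)/3 + 2 - (5*log(5/6)/3) = 2.
So G(theta) = theta**3*log(2*theta**2 + 5/3)/6 - theta**3/9 + 2*theta**2*log(2*theta**2 + 5/3) - 2*theta**2 - theta*log(2*theta**2 + 5/3) + 41*theta/18 + 5*log(theta**2 + 5/6)/3 - 41*sqrt(30)*atan(sqrt(30)*theta/5)/108 + 2.
Check: d/dtheta[theta**3*log(2*theta**2 + 5/3)/6 - theta**3/9 + 2*theta**2*log(2*theta**2 + 5/3) - 2*theta**2 - theta*log(2*theta**2 + 5/3) + 41*theta/18 + 5*log(theta**2 + 5/6)/3 - 41*sqrt(30)*atan(sqrt(30)*theta/5)/108 + 2] = theta**2*log(2*theta**2 + 5/3)/2 + 4*theta*log(2*theta**2 + 5/3) - log(2*theta**2 + 5/3), which equals G'(theta).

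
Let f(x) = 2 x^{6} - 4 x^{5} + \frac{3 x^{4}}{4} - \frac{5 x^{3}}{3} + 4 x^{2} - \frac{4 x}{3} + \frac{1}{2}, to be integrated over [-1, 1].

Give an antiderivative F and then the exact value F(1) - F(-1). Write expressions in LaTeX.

Antiderivative: F(x) = \frac{x \left(120 x^{6} - 280 x^{5} + 63 x^{4} - 175 x^{3} + 560 x^{2} - 280 x + 210\right)}{420}; value = \frac{953}{210}

The integrand splits into summands that can be handled one at a time.
F(x) = \frac{x \left(120 x^{6} - 280 x^{5} + 63 x^{4} - 175 x^{3} + 560 x^{2} - 280 x + 210\right)}{420} is an antiderivative of f.
Check: d/dx[\frac{x \left(120 x^{6} - 280 x^{5} + 63 x^{4} - 175 x^{3} + 560 x^{2} - 280 x + 210\right)}{420}] = 2 x^{6} - 4 x^{5} + \frac{3 x^{4}}{4} - \frac{5 x^{3}}{3} + 4 x^{2} - \frac{4 x}{3} + \frac{1}{2} = f(x).
F(1) = \frac{109}{210}; F(-1) = - \frac{422}{105}.
Integral = F(1) - F(-1) = \frac{953}{210}.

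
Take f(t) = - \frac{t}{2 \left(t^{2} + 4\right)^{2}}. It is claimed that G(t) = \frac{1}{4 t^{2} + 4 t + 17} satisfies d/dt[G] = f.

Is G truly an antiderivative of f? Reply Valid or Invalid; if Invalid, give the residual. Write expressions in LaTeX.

Invalid: d/dt[G] - f = \frac{24 t^{4} + 24 t^{3} + 72 t^{2} + 33 t - 128}{32 t^{8} + 64 t^{7} + 560 t^{6} + 784 t^{5} + 3522 t^{4} + 3200 t^{3} + 9488 t^{2} + 4352 t + 9248}, which is not 0.

d/dt[G] = \frac{- 8 t - 4}{16 t^{4} + 32 t^{3} + 152 t^{2} + 136 t + 289}
d/dt[G] - f(t) = \frac{24 t^{4} + 24 t^{3} + 72 t^{2} + 33 t - 128}{32 t^{8} + 64 t^{7} + 560 t^{6} + 784 t^{5} + 3522 t^{4} + 3200 t^{3} + 9488 t^{2} + 4352 t + 9248} != 0.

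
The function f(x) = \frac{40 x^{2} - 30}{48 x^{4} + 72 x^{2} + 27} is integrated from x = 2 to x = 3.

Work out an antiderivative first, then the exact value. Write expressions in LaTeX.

Recognize the product-rule pattern: f = u'v + uv' with u = - \frac{5 x}{3}, v = \frac{1}{2 x^{2} + \frac{3}{2}}, so integration by parts undoes it.
F(x) = - \frac{5 x}{3 \left(2 x^{2} + \frac{3}{2}\right)} is an antiderivative of f.
Check: d/dx[- \frac{5 x}{3 \left(2 x^{2} + \frac{3}{2}\right)}] = \frac{40 x^{2} - 30}{48 x^{4} + 72 x^{2} + 27} = f(x).
F(3) = - \frac{10}{39}; F(2) = - \frac{20}{57}.
Integral = F(3) - F(2) = \frac{70}{741}.

Antiderivative: F(x) = - \frac{5 x}{3 \left(2 x^{2} + \frac{3}{2}\right)}; value = \frac{70}{741}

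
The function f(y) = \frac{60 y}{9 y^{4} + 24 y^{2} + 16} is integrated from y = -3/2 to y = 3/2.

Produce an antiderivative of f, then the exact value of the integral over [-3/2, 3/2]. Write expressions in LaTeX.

f matches the chain-rule pattern g'(h)*h' with inner function h(y) = \frac{3 y^{2}}{2} + 2; substituting u = h(y) collapses the integral.
F(y) = - \frac{10}{3 y^{2} + 4} is an antiderivative of f.
Check: d/dy[- \frac{10}{3 y^{2} + 4}] = \frac{60 y}{9 y^{4} + 24 y^{2} + 16} = f(y).
F(3/2) = - \frac{40}{43}; F(-3/2) = - \frac{40}{43}.
Integral = F(3/2) - F(-3/2) = 0.

Antiderivative: F(y) = - \frac{10}{3 y^{2} + 4}; value = 0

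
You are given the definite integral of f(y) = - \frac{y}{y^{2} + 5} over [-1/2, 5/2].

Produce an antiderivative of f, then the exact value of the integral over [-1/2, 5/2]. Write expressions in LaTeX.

Antiderivative: F(y) = - \frac{\log{\left(y^{2} + 5 \right)}}{2}; value = - \frac{\log{\left(\frac{45}{4} \right)}}{2} + \frac{\log{\left(\frac{21}{4} \right)}}{2}

The substitution u = y^{2} + 5 works: f is exactly (dF/du)*(du/dy) for that inner function.
F(y) = - \frac{\log{\left(y^{2} + 5 \right)}}{2} is an antiderivative of f.
Check: d/dy[- \frac{\log{\left(y^{2} + 5 \right)}}{2}] = - \frac{y}{y^{2} + 5} = f(y).
F(5/2) = - \frac{\log{\left(\frac{45}{4} \right)}}{2}; F(-1/2) = - \frac{\log{\left(\frac{21}{4} \right)}}{2}.
Integral = F(5/2) - F(-1/2) = - \frac{\log{\left(\frac{45}{4} \right)}}{2} + \frac{\log{\left(\frac{21}{4} \right)}}{2}.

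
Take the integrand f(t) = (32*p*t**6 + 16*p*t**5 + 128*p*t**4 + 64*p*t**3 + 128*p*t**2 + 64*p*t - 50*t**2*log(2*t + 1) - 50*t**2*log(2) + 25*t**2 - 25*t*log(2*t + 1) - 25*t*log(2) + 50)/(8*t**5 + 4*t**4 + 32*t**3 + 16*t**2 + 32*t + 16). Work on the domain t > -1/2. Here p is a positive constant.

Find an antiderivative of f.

Any candidate F(t) must reproduce f(t) exactly when differentiated.
Check: d/dt[(16*p*t**2*(t**2 + 2) + 25*log(4*t + 2))/(8*(t**2 + 2))] = (32*p*t**6 + 16*p*t**5 + 128*p*t**4 + 64*p*t**3 + 128*p*t**2 + 64*p*t - 50*t**2*log(2*t + 1) - 50*t**2*log(2) + 25*t**2 - 25*t*log(2*t + 1) - 25*t*log(2) + 50)/(8*t**5 + 4*t**4 + 32*t**3 + 16*t**2 + 32*t + 16) = f(t).

An antiderivative is F(t) = (16*p*t**2*(t**2 + 2) + 25*log(4*t + 2))/(8*(t**2 + 2)).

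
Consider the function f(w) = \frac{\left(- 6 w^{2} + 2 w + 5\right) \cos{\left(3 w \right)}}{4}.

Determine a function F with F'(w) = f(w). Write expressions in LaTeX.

Check any antiderivative F(w) by computing F'(w) and comparing it with f(w).
Check: d/dw[- \frac{w^{2} \sin{\left(3 w \right)}}{2} + \frac{w \sin{\left(3 w \right)}}{6} - \frac{w \cos{\left(3 w \right)}}{3} + \frac{19 \sin{\left(3 w \right)}}{36} + \frac{\cos{\left(3 w \right)}}{18}] = - \frac{3 w^{2} \cos{\left(3 w \right)}}{2} + \frac{w \cos{\left(3 w \right)}}{2} + \frac{5 \cos{\left(3 w \right)}}{4}, which equals f(w).

An antiderivative is F(w) = - \frac{w^{2} \sin{\left(3 w \right)}}{2} + \frac{w \sin{\left(3 w \right)}}{6} - \frac{w \cos{\left(3 w \right)}}{3} + \frac{19 \sin{\left(3 w \right)}}{36} + \frac{\cos{\left(3 w \right)}}{18}.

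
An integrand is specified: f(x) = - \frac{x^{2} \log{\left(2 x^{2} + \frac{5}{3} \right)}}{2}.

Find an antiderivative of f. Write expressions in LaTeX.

An antiderivative is F(x) = - \frac{x^{3} \log{\left(2 x^{2} + \frac{5}{3} \right)}}{6} + \frac{x^{3}}{9} - \frac{5 x}{18} + \frac{5 \sqrt{30} \operatorname{atan}{\left(\frac{\sqrt{30} x}{5} \right)}}{108}.

A first test for any F(x): its x-derivative must equal f(x) identically.
Check: d/dx[- \frac{x^{3} \log{\left(2 x^{2} + \frac{5}{3} \right)}}{6} + \frac{x^{3}}{9} - \frac{5 x}{18} + \frac{5 \sqrt{30} \operatorname{atan}{\left(\frac{\sqrt{30} x}{5} \right)}}{108}] = - \frac{x^{2} \log{\left(2 x^{2} + \frac{5}{3} \right)}}{2} = f(x).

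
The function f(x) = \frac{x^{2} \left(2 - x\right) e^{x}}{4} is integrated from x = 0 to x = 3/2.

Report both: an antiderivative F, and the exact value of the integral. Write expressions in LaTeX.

f has the shape u'v + uv' for u = - \frac{x^{3}}{4} + \frac{5 x^{2}}{4} - \frac{5 x}{2} + \frac{5}{2} and v = e^{x} — it is the derivative of the product u*v.
F(x) = - \frac{x^{3} e^{x}}{4} + \frac{5 x^{2} e^{x}}{4} - \frac{5 x e^{x}}{2} + \frac{5 e^{x}}{2} is an antiderivative of f.
Check: d/dx[- \frac{x^{3} e^{x}}{4} + \frac{5 x^{2} e^{x}}{4} - \frac{5 x e^{x}}{2} + \frac{5 e^{x}}{2}] = - \frac{x^{3} e^{x}}{4} + \frac{x^{2} e^{x}}{2}, which equals f(x).
F(3/2) = \frac{23 e^{\frac{3}{2}}}{32}; F(0) = \frac{5}{2}.
Integral = F(3/2) - F(0) = - \frac{5}{2} + \frac{23 e^{\frac{3}{2}}}{32}.

Antiderivative: F(x) = - \frac{x^{3} e^{x}}{4} + \frac{5 x^{2} e^{x}}{4} - \frac{5 x e^{x}}{2} + \frac{5 e^{x}}{2}; value = - \frac{5}{2} + \frac{23 e^{\frac{3}{2}}}{32}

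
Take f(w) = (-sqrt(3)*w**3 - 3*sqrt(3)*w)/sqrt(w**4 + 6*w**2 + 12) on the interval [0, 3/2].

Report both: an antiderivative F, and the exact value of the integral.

The substitution u = w**4/3 + 2*w**2 + 4 works: f is exactly (dF/du)*(du/dw) for that inner function.
F(w) = -sqrt(3)*sqrt(w**4 + 6*w**2 + 12)/2 is an antiderivative of f.
Check: d/dw[-sqrt(3)*sqrt(w**4 + 6*w**2 + 12)/2] = (-sqrt(3)*w**3 - 3*sqrt(3)*w)/sqrt(w**4 + 6*w**2 + 12) = f(w).
F(3/2) = -3*sqrt(163)/8; F(0) = -3.
Integral = F(3/2) - F(0) = 3 - 3*sqrt(163)/8.

Antiderivative: F(w) = -sqrt(3)*sqrt(w**4 + 6*w**2 + 12)/2; value = 3 - 3*sqrt(163)/8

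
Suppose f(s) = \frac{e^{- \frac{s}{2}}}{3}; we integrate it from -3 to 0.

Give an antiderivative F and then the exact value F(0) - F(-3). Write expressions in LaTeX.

Recover f(s) by differentiating a candidate F(s); any mismatch rules it out.
F(s) = - \frac{2 e^{- \frac{s}{2}}}{3} is an antiderivative of f.
Check: d/ds[- \frac{2 e^{- \frac{s}{2}}}{3}] = \frac{e^{- \frac{s}{2}}}{3} = f(s).
F(0) = - \frac{2}{3}; F(-3) = - \frac{2 e^{\frac{3}{2}}}{3}.
Integral = F(0) - F(-3) = - \frac{2}{3} + \frac{2 e^{\frac{3}{2}}}{3}.

Antiderivative: F(s) = - \frac{2 e^{- \frac{s}{2}}}{3}; value = - \frac{2}{3} + \frac{2 e^{\frac{3}{2}}}{3}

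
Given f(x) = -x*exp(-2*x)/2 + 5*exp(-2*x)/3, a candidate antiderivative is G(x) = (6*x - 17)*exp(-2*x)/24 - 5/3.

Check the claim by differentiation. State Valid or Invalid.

d/dx[G] = (10 - 3*x)*exp(-2*x)/6
This equals f(x) exactly, so the claim holds.

Valid. The derivative of G reproduces f.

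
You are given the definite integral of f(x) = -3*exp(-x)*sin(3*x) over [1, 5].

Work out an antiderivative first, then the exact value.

Recover f(x) by differentiating a candidate F(x); any mismatch rules it out.
F(x) = (3*sin(3*x) + 9*cos(3*x))*exp(-x)/10 is an antiderivative of f.
Check: d/dx[(3*sin(3*x) + 9*cos(3*x))*exp(-x)/10] = -3*exp(-x)*sin(3*x) = f(x).
F(5) = 9*exp(-5)*cos(15)/10 + 3*exp(-5)*sin(15)/10; F(1) = 9*exp(-1)*cos(3)/10 + 3*exp(-1)*sin(3)/10.
Integral = F(5) - F(1) = -3*exp(-1)*sin(3)/10 + 9*exp(-5)*cos(15)/10 + 3*exp(-5)*sin(15)/10 - 9*exp(-1)*cos(3)/10.

Antiderivative: F(x) = (3*sin(3*x) + 9*cos(3*x))*exp(-x)/10; value = -3*exp(-1)*sin(3)/10 + 9*exp(-5)*cos(15)/10 + 3*exp(-5)*sin(15)/10 - 9*exp(-1)*cos(3)/10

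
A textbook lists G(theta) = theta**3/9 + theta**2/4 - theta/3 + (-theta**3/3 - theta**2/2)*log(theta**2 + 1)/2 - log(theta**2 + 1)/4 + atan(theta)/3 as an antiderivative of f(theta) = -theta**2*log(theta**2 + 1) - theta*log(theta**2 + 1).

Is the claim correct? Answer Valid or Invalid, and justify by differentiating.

Invalid: d/dtheta[G] - f = theta**2*log(theta**2 + 1)/2 + theta*log(theta**2 + 1)/2, which is not 0.

d/dtheta[G] = -theta**2*log(theta**2 + 1)/2 - theta*log(theta**2 + 1)/2
d/dtheta[G] - f(theta) = theta**2*log(theta**2 + 1)/2 + theta*log(theta**2 + 1)/2 != 0.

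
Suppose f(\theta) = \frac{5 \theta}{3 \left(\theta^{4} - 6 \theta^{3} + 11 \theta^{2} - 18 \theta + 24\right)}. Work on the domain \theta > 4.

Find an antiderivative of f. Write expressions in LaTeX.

An antiderivative is F(\theta) = - \frac{5 \left(- 28 \log{\left(\theta - 4 \right)} + 38 \log{\left(\theta - 2 \right)} - 5 \log{\left(\theta^{2} + 3 \right)} + 12 \sqrt{3} \operatorname{atan}{\left(\frac{\sqrt{3} \theta}{3} \right)}\right)}{798}.

Factor the denominator (3 \left(\theta - 4\right) \left(\theta - 2\right) \left(\theta^{2} + 3\right)) and decompose: f = \frac{5 \left(5 \theta - 18\right)}{399 \left(\theta^{2} + 3\right)} - \frac{5}{21 \left(\theta - 2\right)} + \frac{10}{57 \left(\theta - 4\right)}; each piece integrates to a log, atan, or power term.
Check: d/d\theta[- \frac{5 \left(- 28 \log{\left(\theta - 4 \right)} + 38 \log{\left(\theta - 2 \right)} - 5 \log{\left(\theta^{2} + 3 \right)} + 12 \sqrt{3} \operatorname{atan}{\left(\frac{\sqrt{3} \theta}{3} \right)}\right)}{798}] = \frac{5 \theta}{3 \theta^{4} - 18 \theta^{3} + 33 \theta^{2} - 54 \theta + 72}, which equals f(\theta).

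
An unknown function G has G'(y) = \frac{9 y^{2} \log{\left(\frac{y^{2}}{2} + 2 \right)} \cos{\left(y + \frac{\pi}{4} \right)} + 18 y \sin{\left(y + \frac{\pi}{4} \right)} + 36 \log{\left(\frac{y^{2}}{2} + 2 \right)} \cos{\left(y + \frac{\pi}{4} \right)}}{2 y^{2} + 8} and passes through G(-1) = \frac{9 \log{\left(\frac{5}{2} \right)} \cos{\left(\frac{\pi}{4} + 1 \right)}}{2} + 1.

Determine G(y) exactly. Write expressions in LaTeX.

G(y) = \frac{9 \log{\left(\frac{y^{2}}{2} + 2 \right)} \sin{\left(y + \frac{\pi}{4} \right)}}{2} + 1

Recognize the product-rule pattern: G'(y) = u'v + uv' with u = \frac{9 \log{\left(\frac{y^{2}}{2} + 2 \right)}}{2}, v = \sin{\left(y + \frac{\pi}{4} \right)}, so integration by parts undoes it.
A general antiderivative is \frac{9 \log{\left(\frac{y^{2}}{2} + 2 \right)} \sin{\left(y + \frac{\pi}{4} \right)}}{2} + C.
The condition gives C = \frac{9 \log{\left(\frac{5}{2} \right)} \cos{\left(\frac{\pi}{4} + 1 \right)}}{2} + 1 - (\frac{9 \log{\left(\frac{5}{2} \right)} \cos{\left(\frac{\pi}{4} + 1 \right)}}{2}) = 1.
So G(y) = \frac{9 \log{\left(\frac{y^{2}}{2} + 2 \right)} \sin{\left(y + \frac{\pi}{4} \right)}}{2} + 1.
Check: d/dy[\frac{9 \log{\left(\frac{y^{2}}{2} + 2 \right)} \sin{\left(y + \frac{\pi}{4} \right)}}{2} + 1] = \frac{9 y^{2} \log{\left(\frac{y^{2}}{2} + 2 \right)} \cos{\left(y + \frac{\pi}{4} \right)} + 18 y \sin{\left(y + \frac{\pi}{4} \right)} + 36 \log{\left(\frac{y^{2}}{2} + 2 \right)} \cos{\left(y + \frac{\pi}{4} \right)}}{2 y^{2} + 8} = G'(y).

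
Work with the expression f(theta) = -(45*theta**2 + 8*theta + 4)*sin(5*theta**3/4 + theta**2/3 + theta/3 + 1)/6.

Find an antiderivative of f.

An antiderivative is F(theta) = 2*cos(5*theta**3/4 + theta**2/3 + theta/3 + 1).

f matches the chain-rule pattern g'(h)*h' with inner function h(theta) = 5*theta**3/4 + theta**2/3 + theta/3 + 1; substituting u = h(theta) collapses the integral.
Check: d/dtheta[2*cos(5*theta**3/4 + theta**2/3 + theta/3 + 1)] = -15*theta**2*sin(5*theta**3/4 + theta**2/3 + theta/3 + 1)/2 - 4*theta*sin(5*theta**3/4 + theta**2/3 + theta/3 + 1)/3 - 2*sin(5*theta**3/4 + theta**2/3 + theta/3 + 1)/3, which equals f(theta).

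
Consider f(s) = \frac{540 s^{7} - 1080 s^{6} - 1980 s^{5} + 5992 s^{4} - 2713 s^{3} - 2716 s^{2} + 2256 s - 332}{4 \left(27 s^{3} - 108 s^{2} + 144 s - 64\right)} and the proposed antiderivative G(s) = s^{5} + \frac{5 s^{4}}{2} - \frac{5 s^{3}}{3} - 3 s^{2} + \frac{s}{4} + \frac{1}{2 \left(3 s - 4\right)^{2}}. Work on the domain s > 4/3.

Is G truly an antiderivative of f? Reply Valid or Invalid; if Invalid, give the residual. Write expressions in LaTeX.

d/ds[G] = \frac{540 s^{7} - 1080 s^{6} - 1980 s^{5} + 5992 s^{4} - 2821 s^{3} - 2284 s^{2} + 1680 s - 76}{108 s^{3} - 432 s^{2} + 576 s - 256}
d/ds[G] - f(s) = -1 != 0.

Invalid: d/ds[G] - f = -1, which is not 0.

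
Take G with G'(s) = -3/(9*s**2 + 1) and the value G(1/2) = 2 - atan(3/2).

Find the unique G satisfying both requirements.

Whatever form G(s) takes, its d/ds must return the stated G'(s).
A general antiderivative is -atan(3*s) + C.
The condition gives C = 2 - atan(3/2) - (-atan(3/2)) = 2.
So G(s) = 2 - atan(3*s).
Check: d/ds[2 - atan(3*s)] = -3/(9*s**2 + 1) = G'(s).

G(s) = 2 - atan(3*s)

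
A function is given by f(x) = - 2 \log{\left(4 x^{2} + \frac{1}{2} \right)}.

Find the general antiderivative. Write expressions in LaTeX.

F(x) = - 2 x \log{\left(4 x^{2} + \frac{1}{2} \right)} + 4 x - \sqrt{2} \operatorname{atan}{\left(2 \sqrt{2} x \right)} + C

Since d/dx undoes antidifferentiation here, F'(x) = f(x) is required of F(x).
Check: d/dx[- 2 x \log{\left(4 x^{2} + \frac{1}{2} \right)} + 4 x - \sqrt{2} \operatorname{atan}{\left(2 \sqrt{2} x \right)}] = - 2 \log{\left(4 x^{2} + \frac{1}{2} \right)} = f(x).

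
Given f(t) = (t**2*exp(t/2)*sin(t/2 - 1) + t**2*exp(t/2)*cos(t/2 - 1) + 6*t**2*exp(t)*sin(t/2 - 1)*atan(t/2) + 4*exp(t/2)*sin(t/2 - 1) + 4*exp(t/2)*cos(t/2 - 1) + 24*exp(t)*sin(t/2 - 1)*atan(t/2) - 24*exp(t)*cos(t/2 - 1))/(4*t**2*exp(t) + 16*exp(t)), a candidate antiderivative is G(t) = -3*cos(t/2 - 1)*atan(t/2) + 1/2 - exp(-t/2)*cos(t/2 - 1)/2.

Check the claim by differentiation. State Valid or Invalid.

d/dt[G] = (6*t**2*exp(t/2)*sin(t/2 - 1)*atan(t/2) + t**2*sin(t/2 - 1) + t**2*cos(t/2 - 1) + 24*exp(t/2)*sin(t/2 - 1)*atan(t/2) - 24*exp(t/2)*cos(t/2 - 1) + 4*sin(t/2 - 1) + 4*cos(t/2 - 1))/(4*t**2*exp(t/2) + 16*exp(t/2))
This equals f(t) exactly, so the claim holds.

Valid. The derivative of G reproduces f.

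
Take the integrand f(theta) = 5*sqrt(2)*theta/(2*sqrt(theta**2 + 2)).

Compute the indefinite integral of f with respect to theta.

The substitution u = theta**2/2 + 1 works: f is exactly (dF/du)*(du/dtheta) for that inner function.
Check: d/dtheta[5*sqrt(2)*sqrt(theta**2 + 2)/2] = 5*sqrt(2)*theta/(2*sqrt(theta**2 + 2)) = f(theta).

F(theta) = 5*sqrt(2)*sqrt(theta**2 + 2)/2 + C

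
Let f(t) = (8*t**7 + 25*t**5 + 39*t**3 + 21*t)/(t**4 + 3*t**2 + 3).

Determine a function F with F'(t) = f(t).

An antiderivative is F(t) = (4*t**4 + t**2 + 6*log(t**4 + 3*t**2 + 3))/2.

An antiderivative F(t) passes only if d/dt[F] lands on f(t) exactly.
Check: d/dt[(4*t**4 + t**2 + 6*log(t**4 + 3*t**2 + 3))/2] = (8*t**7 + 25*t**5 + 39*t**3 + 21*t)/(t**4 + 3*t**2 + 3) = f(t).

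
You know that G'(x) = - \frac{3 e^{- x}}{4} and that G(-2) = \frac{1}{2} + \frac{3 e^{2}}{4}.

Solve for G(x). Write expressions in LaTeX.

A first test for any G(x): its x-derivative must equal the given G'(x).
A general antiderivative is \frac{3 e^{- x}}{4} + C.
The condition gives C = \frac{1}{2} + \frac{3 e^{2}}{4} - (\frac{3 e^{2}}{4}) = \frac{1}{2}.
So G(x) = \frac{\left(2 e^{x} + 3\right) e^{- x}}{4}.
Check: d/dx[\frac{\left(2 e^{x} + 3\right) e^{- x}}{4}] = - \frac{3 e^{- x}}{4} = G'(x).

G(x) = \frac{\left(2 e^{x} + 3\right) e^{- x}}{4}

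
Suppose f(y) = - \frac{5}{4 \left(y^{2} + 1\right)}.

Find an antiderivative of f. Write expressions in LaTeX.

An antiderivative is F(y) = - \frac{5 \operatorname{atan}{\left(y \right)}}{4}.

An antiderivative F(y) passes only if d/dy[F] lands on f(y) exactly.
Check: d/dy[- \frac{5 \operatorname{atan}{\left(y \right)}}{4}] = - \frac{5}{4 y^{2} + 4}, which equals f(y).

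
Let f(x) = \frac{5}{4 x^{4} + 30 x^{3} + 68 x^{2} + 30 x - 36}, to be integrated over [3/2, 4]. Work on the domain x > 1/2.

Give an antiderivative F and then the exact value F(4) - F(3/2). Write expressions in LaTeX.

Antiderivative: F(x) = \frac{2 \log{\left(x - \frac{1}{2} \right)}}{49} - \frac{\log{\left(x + 2 \right)}}{2} + \frac{45 \log{\left(x + 3 \right)}}{98} - \frac{5}{14 x + 42}; value = - \frac{\log{\left(6 \right)}}{2} - \frac{45 \log{\left(\frac{9}{2} \right)}}{98} + \frac{25}{882} + \frac{53 \log{\left(\frac{7}{2} \right)}}{98} + \frac{45 \log{\left(7 \right)}}{98}

The denominator factors as 2 \left(x + 2\right) \left(x + 3\right)^{2} \left(2 x - 1\right); partial fractions split f into directly integrable pieces: \frac{4}{49 \left(2 x - 1\right)} + \frac{45}{98 \left(x + 3\right)} + \frac{5}{14 \left(x + 3\right)^{2}} - \frac{1}{2 \left(x + 2\right)}.
F(x) = \frac{2 \log{\left(x - \frac{1}{2} \right)}}{49} - \frac{\log{\left(x + 2 \right)}}{2} + \frac{45 \log{\left(x + 3 \right)}}{98} - \frac{5}{14 x + 42} is an antiderivative of f.
Check: d/dx[\frac{2 \log{\left(x - \frac{1}{2} \right)}}{49} - \frac{\log{\left(x + 2 \right)}}{2} + \frac{45 \log{\left(x + 3 \right)}}{98} - \frac{5}{14 x + 42}] = \frac{5}{4 x^{4} + 30 x^{3} + 68 x^{2} + 30 x - 36} = f(x).
F(4) = - \frac{\log{\left(6 \right)}}{2} - \frac{5}{98} + \frac{2 \log{\left(\frac{7}{2} \right)}}{49} + \frac{45 \log{\left(7 \right)}}{98}; F(3/2) = - \frac{\log{\left(\frac{7}{2} \right)}}{2} - \frac{5}{63} + \frac{45 \log{\left(\frac{9}{2} \right)}}{98}.
Integral = F(4) - F(3/2) = - \frac{\log{\left(6 \right)}}{2} - \frac{45 \log{\left(\frac{9}{2} \right)}}{98} + \frac{25}{882} + \frac{53 \log{\left(\frac{7}{2} \right)}}{98} + \frac{45 \log{\left(7 \right)}}{98}.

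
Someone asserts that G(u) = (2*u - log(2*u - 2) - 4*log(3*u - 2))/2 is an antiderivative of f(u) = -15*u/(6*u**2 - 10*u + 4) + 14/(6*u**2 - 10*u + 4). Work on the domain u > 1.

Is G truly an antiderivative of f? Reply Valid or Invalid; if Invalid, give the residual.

d/du[G] = (6*u**2 - 25*u + 18)/(6*u**2 - 10*u + 4)
d/du[G] - f(u) = 1 != 0.

Invalid: d/du[G] - f = 1, which is not 0.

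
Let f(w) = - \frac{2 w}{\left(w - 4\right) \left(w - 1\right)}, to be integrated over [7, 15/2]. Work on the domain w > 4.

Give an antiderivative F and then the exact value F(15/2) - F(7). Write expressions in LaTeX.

Antiderivative: F(w) = - \frac{8 \log{\left(w - 4 \right)}}{3} + \frac{2 \log{\left(w - 1 \right)}}{3}; value = - \frac{8 \log{\left(\frac{7}{2} \right)}}{3} - \frac{2 \log{\left(6 \right)}}{3} + \frac{2 \log{\left(\frac{13}{2} \right)}}{3} + \frac{8 \log{\left(3 \right)}}{3}

The denominator factors as \left(w - 4\right) \left(w - 1\right); partial fractions split f into directly integrable pieces: \frac{2}{3 \left(w - 1\right)} - \frac{8}{3 \left(w - 4\right)}.
F(w) = - \frac{8 \log{\left(w - 4 \right)}}{3} + \frac{2 \log{\left(w - 1 \right)}}{3} is an antiderivative of f.
Check: d/dw[- \frac{8 \log{\left(w - 4 \right)}}{3} + \frac{2 \log{\left(w - 1 \right)}}{3}] = - \frac{2 w}{w^{2} - 5 w + 4}, which equals f(w).
F(15/2) = - \frac{8 \log{\left(\frac{7}{2} \right)}}{3} + \frac{2 \log{\left(\frac{13}{2} \right)}}{3}; F(7) = - \frac{8 \log{\left(3 \right)}}{3} + \frac{2 \log{\left(6 \right)}}{3}.
Integral = F(15/2) - F(7) = - \frac{8 \log{\left(\frac{7}{2} \right)}}{3} - \frac{2 \log{\left(6 \right)}}{3} + \frac{2 \log{\left(\frac{13}{2} \right)}}{3} + \frac{8 \log{\left(3 \right)}}{3}.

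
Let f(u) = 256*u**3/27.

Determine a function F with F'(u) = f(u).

An antiderivative is F(u) = 64*u**4/27.

Differentiate the proposed F(u) back; it has to land on f(u) exactly.
Check: d/du[64*u**4/27] = 256*u**3/27 = f(u).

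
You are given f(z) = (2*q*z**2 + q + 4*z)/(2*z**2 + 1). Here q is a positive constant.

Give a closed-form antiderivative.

An antiderivative is F(z) = q*z + log(2*z**2 + 1).

Any candidate F(z) must reproduce f(z) exactly when differentiated.
Check: d/dz[q*z + log(2*z**2 + 1)] = (2*q*z**2 + q + 4*z)/(2*z**2 + 1) = f(z).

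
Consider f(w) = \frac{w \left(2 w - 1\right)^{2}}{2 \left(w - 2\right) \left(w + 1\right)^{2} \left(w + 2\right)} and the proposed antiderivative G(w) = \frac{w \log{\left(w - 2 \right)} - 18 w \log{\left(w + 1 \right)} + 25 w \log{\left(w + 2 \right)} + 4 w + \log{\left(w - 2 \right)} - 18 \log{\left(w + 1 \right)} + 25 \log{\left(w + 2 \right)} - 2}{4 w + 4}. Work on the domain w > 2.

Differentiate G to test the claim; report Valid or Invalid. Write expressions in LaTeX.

d/dw[G] = \frac{4 w^{3} - 4 w^{2} + w}{2 w^{4} + 4 w^{3} - 6 w^{2} - 16 w - 8}
This equals f(w) exactly, so the claim holds.

Valid: G'(w) = f(w).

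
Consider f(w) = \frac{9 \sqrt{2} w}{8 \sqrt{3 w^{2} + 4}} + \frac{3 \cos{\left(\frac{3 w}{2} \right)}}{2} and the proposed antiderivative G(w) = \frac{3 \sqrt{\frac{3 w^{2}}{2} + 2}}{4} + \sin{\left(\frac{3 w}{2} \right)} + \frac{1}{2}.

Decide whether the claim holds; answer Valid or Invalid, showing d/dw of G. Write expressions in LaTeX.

Valid - differentiating G returns exactly f.

d/dw[G] = \frac{9 \sqrt{2} w + 12 \sqrt{3 w^{2} + 4} \cos{\left(\frac{3 w}{2} \right)}}{8 \sqrt{3 w^{2} + 4}}
This equals f(w) exactly, so the claim holds.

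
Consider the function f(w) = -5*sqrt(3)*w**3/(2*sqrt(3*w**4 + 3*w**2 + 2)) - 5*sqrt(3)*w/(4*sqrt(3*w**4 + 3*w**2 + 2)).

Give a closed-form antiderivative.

f matches the chain-rule pattern g'(h)*h' with inner function h(w) = w**4 + w**2 + 2/3; substituting u = h(w) collapses the integral.
Check: d/dw[-5*sqrt(w**4 + w**2 + 2/3)/4] = (-10*sqrt(3)*w**3 - 5*sqrt(3)*w)/(4*sqrt(3*w**4 + 3*w**2 + 2)), which equals f(w).

An antiderivative is F(w) = -5*sqrt(w**4 + w**2 + 2/3)/4.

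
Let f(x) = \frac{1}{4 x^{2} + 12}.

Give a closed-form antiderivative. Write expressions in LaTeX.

An antiderivative is F(x) = \frac{\sqrt{3} \operatorname{atan}{\left(\frac{\sqrt{3} x}{3} \right)}}{12}.

A candidate is checked by its d/dx: the result must match f(x).
Check: d/dx[\frac{\sqrt{3} \operatorname{atan}{\left(\frac{\sqrt{3} x}{3} \right)}}{12}] = \frac{1}{4 x^{2} + 12} = f(x).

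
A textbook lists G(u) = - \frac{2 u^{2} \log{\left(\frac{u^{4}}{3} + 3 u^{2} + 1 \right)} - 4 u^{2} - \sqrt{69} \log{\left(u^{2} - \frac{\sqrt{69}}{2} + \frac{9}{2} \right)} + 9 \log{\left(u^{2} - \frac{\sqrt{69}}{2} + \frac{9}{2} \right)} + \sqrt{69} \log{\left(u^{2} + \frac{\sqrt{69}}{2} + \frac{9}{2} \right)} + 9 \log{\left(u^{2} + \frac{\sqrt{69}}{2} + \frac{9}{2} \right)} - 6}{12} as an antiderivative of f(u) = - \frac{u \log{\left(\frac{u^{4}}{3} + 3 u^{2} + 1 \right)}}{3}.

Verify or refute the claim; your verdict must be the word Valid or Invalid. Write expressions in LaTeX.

Valid: G'(u) = f(u).

d/du[G] = - \frac{u \log{\left(\frac{u^{4}}{3} + 3 u^{2} + 1 \right)}}{3}
This equals f(u) exactly, so the claim holds.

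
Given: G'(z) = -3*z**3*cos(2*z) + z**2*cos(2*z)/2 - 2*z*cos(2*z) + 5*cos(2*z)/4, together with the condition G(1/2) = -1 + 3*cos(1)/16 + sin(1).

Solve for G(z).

G(z) = -3*z**3*sin(2*z)/2 + z**2*sin(2*z)/4 - 9*z**2*cos(2*z)/4 + 5*z*sin(2*z)/4 + z*cos(2*z)/4 + sin(2*z)/2 + 5*cos(2*z)/8 - 1

Integrate term by term and add the pieces.
A general antiderivative is -3*z**3*sin(2*z)/2 + z**2*sin(2*z)/4 - 9*z**2*cos(2*z)/4 + 5*z*sin(2*z)/4 + z*cos(2*z)/4 + sin(2*z)/2 + 5*cos(2*z)/8 + C.
The condition gives C = -1 + 3*cos(1)/16 + sin(1) - (3*cos(1)/16 + sin(1)) = -1.
So G(z) = -3*z**3*sin(2*z)/2 + z**2*sin(2*z)/4 - 9*z**2*cos(2*z)/4 + 5*z*sin(2*z)/4 + z*cos(2*z)/4 + sin(2*z)/2 + 5*cos(2*z)/8 - 1.
Check: d/dz[-3*z**3*sin(2*z)/2 + z**2*sin(2*z)/4 - 9*z**2*cos(2*z)/4 + 5*z*sin(2*z)/4 + z*cos(2*z)/4 + sin(2*z)/2 + 5*cos(2*z)/8 - 1] = -3*z**3*cos(2*z) + z**2*cos(2*z)/2 - 2*z*cos(2*z) + 5*cos(2*z)/4 = G'(z).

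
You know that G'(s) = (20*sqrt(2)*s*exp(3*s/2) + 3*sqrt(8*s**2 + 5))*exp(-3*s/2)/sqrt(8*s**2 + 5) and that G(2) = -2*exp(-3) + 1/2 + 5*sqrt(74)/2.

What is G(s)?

G(s) = 5*sqrt(4*s**2 + 5/2) + 1/2 - 2*exp(-3*s/2)

A candidate passes only if d/ds[G] lands on the given G'(s) exactly.
A general antiderivative is 5*sqrt(4*s**2 + 5/2) - 2*exp(-3*s/2) + C.
The condition gives C = -2*exp(-3) + 1/2 + 5*sqrt(74)/2 - (-2*exp(-3) + 5*sqrt(74)/2) = 1/2.
So G(s) = 5*sqrt(4*s**2 + 5/2) + 1/2 - 2*exp(-3*s/2).
Check: d/ds[5*sqrt(4*s**2 + 5/2) + 1/2 - 2*exp(-3*s/2)] = (20*sqrt(2)*s*exp(3*s/2) + 3*sqrt(8*s**2 + 5))*exp(-3*s/2)/sqrt(8*s**2 + 5) = G'(s).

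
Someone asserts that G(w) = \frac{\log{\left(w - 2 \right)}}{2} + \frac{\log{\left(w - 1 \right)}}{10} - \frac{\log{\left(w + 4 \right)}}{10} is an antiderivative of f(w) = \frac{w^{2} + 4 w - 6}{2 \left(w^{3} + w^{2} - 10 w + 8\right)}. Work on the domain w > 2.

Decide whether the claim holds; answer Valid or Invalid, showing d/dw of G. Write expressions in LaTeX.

d/dw[G] = \frac{w^{2} + 4 w - 6}{2 w^{3} + 2 w^{2} - 20 w + 16}
This equals f(w) exactly, so the claim holds.

Valid - differentiating G returns exactly f.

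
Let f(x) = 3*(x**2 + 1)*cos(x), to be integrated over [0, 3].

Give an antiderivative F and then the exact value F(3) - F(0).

Antiderivative: F(x) = 3*(x**2*sin(x) + 2*x*cos(x) - sin(x)); value = 18*cos(3) + 24*sin(3)

Differentiate the proposed F(x) back; it has to land on f(x) exactly.
F(x) = 3*(x**2*sin(x) + 2*x*cos(x) - sin(x)) is an antiderivative of f.
Check: d/dx[3*(x**2*sin(x) + 2*x*cos(x) - sin(x))] = 3*x**2*cos(x) + 3*cos(x), which equals f(x).
F(3) = 18*cos(3) + 24*sin(3); F(0) = 0.
Integral = F(3) - F(0) = 18*cos(3) + 24*sin(3).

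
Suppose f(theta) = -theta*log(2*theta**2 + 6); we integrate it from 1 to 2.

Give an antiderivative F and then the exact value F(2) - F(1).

Recover f(theta) by differentiating a candidate F(theta); any mismatch rules it out.
F(theta) = -theta**2*log(theta**2 + 3)/2 - theta**2*log(2)/2 + theta**2/2 - 3*log(theta**2 + 3)/2 is an antiderivative of f.
Check: d/dtheta[-theta**2*log(theta**2 + 3)/2 - theta**2*log(2)/2 + theta**2/2 - 3*log(theta**2 + 3)/2] = -theta*log(theta**2 + 3) - theta*log(2), which equals f(theta).
F(2) = -7*log(7)/2 - 2*log(2) + 2; F(1) = -2*log(4) - log(2)/2 + 1/2.
Integral = F(2) - F(1) = -2*log(14) - 3*log(7)/2 + log(8)/2 + 3/2 + 3*log(4)/2.

Antiderivative: F(theta) = -theta**2*log(theta**2 + 3)/2 - theta**2*log(2)/2 + theta**2/2 - 3*log(theta**2 + 3)/2; value = -2*log(14) - 3*log(7)/2 + log(8)/2 + 3/2 + 3*log(4)/2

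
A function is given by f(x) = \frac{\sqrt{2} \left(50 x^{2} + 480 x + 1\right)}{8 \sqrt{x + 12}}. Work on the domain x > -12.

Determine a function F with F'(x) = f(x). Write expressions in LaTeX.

An antiderivative is F(x) = 5 x^{2} \sqrt{\frac{x}{2} + 6} + \frac{\sqrt{\frac{x}{2} + 6}}{2}.

Recognize the product-rule pattern: f = u'v + uv' with u = \sqrt{\frac{x}{2} + 6}, v = 5 x^{2} + \frac{1}{2}, so integration by parts undoes it.
Check: d/dx[5 x^{2} \sqrt{\frac{x}{2} + 6} + \frac{\sqrt{\frac{x}{2} + 6}}{2}] = \frac{\sqrt{2} \left(50 x^{2} + 480 x + 1\right)}{8 \sqrt{x + 12}} = f(x).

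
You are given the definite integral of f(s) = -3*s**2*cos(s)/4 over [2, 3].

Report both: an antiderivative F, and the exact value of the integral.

Antiderivative: F(s) = -3*s**2*sin(s)/4 - 3*s*cos(s)/2 + 3*sin(s)/2; value = 3*cos(2) - 21*sin(3)/4 + 3*sin(2)/2 - 9*cos(3)/2

Recover f(s) by differentiating a candidate F(s); any mismatch rules it out.
F(s) = -3*s**2*sin(s)/4 - 3*s*cos(s)/2 + 3*sin(s)/2 is an antiderivative of f.
Check: d/ds[-3*s**2*sin(s)/4 - 3*s*cos(s)/2 + 3*sin(s)/2] = -3*s**2*cos(s)/4 = f(s).
F(3) = -21*sin(3)/4 - 9*cos(3)/2; F(2) = -3*sin(2)/2 - 3*cos(2).
Integral = F(3) - F(2) = 3*cos(2) - 21*sin(3)/4 + 3*sin(2)/2 - 9*cos(3)/2.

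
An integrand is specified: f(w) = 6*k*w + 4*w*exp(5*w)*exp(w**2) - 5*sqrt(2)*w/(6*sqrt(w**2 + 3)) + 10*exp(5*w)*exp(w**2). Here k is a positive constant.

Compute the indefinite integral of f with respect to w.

The integrand splits into summands that can be handled one at a time.
Check: d/dw[3*k*w**2 - 5*sqrt(w**2/2 + 3/2)/3 + 2*exp(5*w)*exp(w**2)] = (36*k*w*sqrt(w**2 + 3) + 24*w*sqrt(w**2 + 3)*exp(5*w)*exp(w**2) - 5*sqrt(2)*w + 60*sqrt(w**2 + 3)*exp(5*w)*exp(w**2))/(6*sqrt(w**2 + 3)), which equals f(w).

F(w) = 3*k*w**2 - 5*sqrt(w**2/2 + 3/2)/3 + 2*exp(5*w)*exp(w**2) + C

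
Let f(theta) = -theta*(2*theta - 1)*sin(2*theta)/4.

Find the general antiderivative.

F(theta) = (4*theta**2*cos(2*theta) - 4*theta*sin(2*theta) - 2*theta*cos(2*theta) + sin(2*theta) - 2*cos(2*theta))/16 + C

A first test for any F(theta): its theta-derivative must equal f(theta) identically.
Check: d/dtheta[(4*theta**2*cos(2*theta) - 4*theta*sin(2*theta) - 2*theta*cos(2*theta) + sin(2*theta) - 2*cos(2*theta))/16] = -theta**2*sin(2*theta)/2 + theta*sin(2*theta)/4, which equals f(theta).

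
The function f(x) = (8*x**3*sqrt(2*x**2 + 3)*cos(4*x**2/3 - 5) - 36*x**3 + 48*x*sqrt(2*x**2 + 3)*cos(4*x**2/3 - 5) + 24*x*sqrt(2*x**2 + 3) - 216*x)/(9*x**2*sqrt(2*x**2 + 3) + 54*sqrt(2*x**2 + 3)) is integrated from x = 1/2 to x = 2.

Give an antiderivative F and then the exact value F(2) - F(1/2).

Differentiate the proposed F(x) back; it has to land on f(x) exactly.
F(x) = (-6*sqrt(2*x**2 + 3) + 4*log(x**2/2 + 3) + sin(4*x**2/3 - 5))/3 is an antiderivative of f.
Check: d/dx[(-6*sqrt(2*x**2 + 3) + 4*log(x**2/2 + 3) + sin(4*x**2/3 - 5))/3] = (8*x**3*sqrt(2*x**2 + 3)*cos(4*x**2/3 - 5) - 36*x**3 + 48*x*sqrt(2*x**2 + 3)*cos(4*x**2/3 - 5) + 24*x*sqrt(2*x**2 + 3) - 216*x)/(9*x**2*sqrt(2*x**2 + 3) + 54*sqrt(2*x**2 + 3)) = f(x).
F(2) = -2*sqrt(11) + sin(1/3)/3 + 4*log(5)/3; F(1/2) = -sqrt(14) - sin(14/3)/3 + 4*log(25/8)/3.
Integral = F(2) - F(1/2) = -2*sqrt(11) - 4*log(25/8)/3 + sin(14/3)/3 + sin(1/3)/3 + 4*log(5)/3 + sqrt(14).

Antiderivative: F(x) = (-6*sqrt(2*x**2 + 3) + 4*log(x**2/2 + 3) + sin(4*x**2/3 - 5))/3; value = -2*sqrt(11) - 4*log(25/8)/3 + sin(14/3)/3 + sin(1/3)/3 + 4*log(5)/3 + sqrt(14)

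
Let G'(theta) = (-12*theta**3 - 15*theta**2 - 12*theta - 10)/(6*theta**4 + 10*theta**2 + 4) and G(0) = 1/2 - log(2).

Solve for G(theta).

For G(theta) to be correct, d/dtheta[G] must agree with the stated G'(theta) identically.
A general antiderivative is -log(3*theta**2 + 2) - 5*atan(theta)/2 + C.
The condition gives C = 1/2 - log(2) - (-log(2)) = 1/2.
So G(theta) = -log(3*theta**2 + 2) - 5*atan(theta)/2 + 1/2.
Check: d/dtheta[-log(3*theta**2 + 2) - 5*atan(theta)/2 + 1/2] = (-12*theta**3 - 15*theta**2 - 12*theta - 10)/(6*theta**4 + 10*theta**2 + 4) = G'(theta).

G(theta) = -log(3*theta**2 + 2) - 5*atan(theta)/2 + 1/2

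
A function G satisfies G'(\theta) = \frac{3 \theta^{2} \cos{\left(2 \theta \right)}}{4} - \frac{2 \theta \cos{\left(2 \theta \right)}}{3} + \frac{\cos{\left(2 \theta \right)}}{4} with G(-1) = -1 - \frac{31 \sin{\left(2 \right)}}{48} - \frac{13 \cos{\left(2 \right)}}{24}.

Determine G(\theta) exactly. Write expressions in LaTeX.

Integrate term by term and add the pieces.
A general antiderivative is \frac{3 \theta^{2} \sin{\left(2 \theta \right)}}{8} - \frac{\theta \sin{\left(2 \theta \right)}}{3} + \frac{3 \theta \cos{\left(2 \theta \right)}}{8} - \frac{\sin{\left(2 \theta \right)}}{16} - \frac{\cos{\left(2 \theta \right)}}{6} + C.
The condition gives C = -1 - \frac{31 \sin{\left(2 \right)}}{48} - \frac{13 \cos{\left(2 \right)}}{24} - (- \frac{31 \sin{\left(2 \right)}}{48} - \frac{13 \cos{\left(2 \right)}}{24}) = -1.
So G(\theta) = \frac{3 \theta^{2} \sin{\left(2 \theta \right)}}{8} - \frac{\theta \sin{\left(2 \theta \right)}}{3} + \frac{3 \theta \cos{\left(2 \theta \right)}}{8} - \frac{\sin{\left(2 \theta \right)}}{16} - \frac{\cos{\left(2 \theta \right)}}{6} - 1.
Check: d/d\theta[\frac{3 \theta^{2} \sin{\left(2 \theta \right)}}{8} - \frac{\theta \sin{\left(2 \theta \right)}}{3} + \frac{3 \theta \cos{\left(2 \theta \right)}}{8} - \frac{\sin{\left(2 \theta \right)}}{16} - \frac{\cos{\left(2 \theta \right)}}{6} - 1] = \frac{3 \theta^{2} \cos{\left(2 \theta \right)}}{4} - \frac{2 \theta \cos{\left(2 \theta \right)}}{3} + \frac{\cos{\left(2 \theta \right)}}{4} = G'(\theta).

G(\theta) = \frac{3 \theta^{2} \sin{\left(2 \theta \right)}}{8} - \frac{\theta \sin{\left(2 \theta \right)}}{3} + \frac{3 \theta \cos{\left(2 \theta \right)}}{8} - \frac{\sin{\left(2 \theta \right)}}{16} - \frac{\cos{\left(2 \theta \right)}}{6} - 1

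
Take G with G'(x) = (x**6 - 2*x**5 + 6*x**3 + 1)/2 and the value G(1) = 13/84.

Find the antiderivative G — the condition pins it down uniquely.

For G(x) to be correct, d/dx[G] must agree with the stated G'(x) identically.
A general antiderivative is x**7/14 - x**6/6 + 3*x**4/4 + x/2 + C.
The condition gives C = 13/84 - (97/84) = -1.
So G(x) = (6*x**7 - 14*x**6 + 63*x**4 + 42*x - 84)/84.
Check: d/dx[(6*x**7 - 14*x**6 + 63*x**4 + 42*x - 84)/84] = x**6/2 - x**5 + 3*x**3 + 1/2, which equals G'(x).

G(x) = (6*x**7 - 14*x**6 + 63*x**4 + 42*x - 84)/84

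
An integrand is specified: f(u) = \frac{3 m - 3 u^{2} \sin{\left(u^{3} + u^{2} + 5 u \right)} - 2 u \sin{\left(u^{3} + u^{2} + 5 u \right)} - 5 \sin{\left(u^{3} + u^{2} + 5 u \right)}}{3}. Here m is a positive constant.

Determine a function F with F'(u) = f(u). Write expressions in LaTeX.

An antiderivative is F(u) = m u + \frac{\cos{\left(u^{3} + u^{2} + 5 u \right)}}{3}.

For F(u) to be correct the identity F'(u) - f(u) = 0 must hold.
Check: d/du[m u + \frac{\cos{\left(u^{3} + u^{2} + 5 u \right)}}{3}] = m - u^{2} \sin{\left(u^{3} + u^{2} + 5 u \right)} - \frac{2 u \sin{\left(u^{3} + u^{2} + 5 u \right)}}{3} - \frac{5 \sin{\left(u^{3} + u^{2} + 5 u \right)}}{3}, which equals f(u).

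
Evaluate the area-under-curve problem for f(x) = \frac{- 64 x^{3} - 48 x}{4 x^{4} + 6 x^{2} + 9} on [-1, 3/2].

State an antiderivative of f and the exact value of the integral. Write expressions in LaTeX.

f matches the chain-rule pattern g'(h)*h' with inner function h(x) = \frac{2 x^{4}}{3} + x^{2} + \frac{3}{2}; substituting u = h(x) collapses the integral.
F(x) = - 4 \log{\left(\frac{2 x^{4}}{3} + x^{2} + \frac{3}{2} \right)} is an antiderivative of f.
Check: d/dx[- 4 \log{\left(\frac{2 x^{4}}{3} + x^{2} + \frac{3}{2} \right)}] = \frac{- 64 x^{3} - 48 x}{4 x^{4} + 6 x^{2} + 9} = f(x).
F(3/2) = - 4 \log{\left(\frac{57}{8} \right)}; F(-1) = - 4 \log{\left(\frac{19}{6} \right)}.
Integral = F(3/2) - F(-1) = - 4 \log{\left(\frac{57}{8} \right)} + 4 \log{\left(\frac{19}{6} \right)}.

Antiderivative: F(x) = - 4 \log{\left(\frac{2 x^{4}}{3} + x^{2} + \frac{3}{2} \right)}; value = - 4 \log{\left(\frac{57}{8} \right)} + 4 \log{\left(\frac{19}{6} \right)}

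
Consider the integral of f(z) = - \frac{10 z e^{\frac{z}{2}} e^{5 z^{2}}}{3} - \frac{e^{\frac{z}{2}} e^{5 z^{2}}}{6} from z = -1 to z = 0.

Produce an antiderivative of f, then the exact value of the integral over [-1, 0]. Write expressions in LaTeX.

f matches the chain-rule pattern g'(h)*h' with inner function h(z) = 5 z^{2} + \frac{z}{2}; substituting u = h(z) collapses the integral.
F(z) = - \frac{e^{5 z^{2} + \frac{z}{2}}}{3} is an antiderivative of f.
Check: d/dz[- \frac{e^{5 z^{2} + \frac{z}{2}}}{3}] = - \frac{10 z e^{\frac{z}{2}} e^{5 z^{2}}}{3} - \frac{e^{\frac{z}{2}} e^{5 z^{2}}}{6} = f(z).
F(0) = - \frac{1}{3}; F(-1) = - \frac{e^{\frac{9}{2}}}{3}.
Integral = F(0) - F(-1) = - \frac{1}{3} + \frac{e^{\frac{9}{2}}}{3}.

Antiderivative: F(z) = - \frac{e^{5 z^{2} + \frac{z}{2}}}{3}; value = - \frac{1}{3} + \frac{e^{\frac{9}{2}}}{3}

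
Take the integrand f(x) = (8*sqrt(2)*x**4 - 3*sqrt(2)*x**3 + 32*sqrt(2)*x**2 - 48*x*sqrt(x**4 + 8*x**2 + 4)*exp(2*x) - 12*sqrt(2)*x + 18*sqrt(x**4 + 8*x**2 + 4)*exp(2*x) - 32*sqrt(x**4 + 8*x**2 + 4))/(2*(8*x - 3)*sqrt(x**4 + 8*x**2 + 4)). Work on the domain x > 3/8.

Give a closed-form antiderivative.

Differentiate the proposed F(x) back; it has to land on f(x) exactly.
Check: d/dx[sqrt(x**4/2 + 4*x**2 + 2)/2 - 3*exp(2*x)/2 - 2*log(4*x - 3/2)] = (8*sqrt(2)*x**4 - 3*sqrt(2)*x**3 + 32*sqrt(2)*x**2 - 48*x*sqrt(x**4 + 8*x**2 + 4)*exp(2*x) - 12*sqrt(2)*x + 18*sqrt(x**4 + 8*x**2 + 4)*exp(2*x) - 32*sqrt(x**4 + 8*x**2 + 4))/(16*x*sqrt(x**4 + 8*x**2 + 4) - 6*sqrt(x**4 + 8*x**2 + 4)), which equals f(x).

An antiderivative is F(x) = sqrt(x**4/2 + 4*x**2 + 2)/2 - 3*exp(2*x)/2 - 2*log(4*x - 3/2).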